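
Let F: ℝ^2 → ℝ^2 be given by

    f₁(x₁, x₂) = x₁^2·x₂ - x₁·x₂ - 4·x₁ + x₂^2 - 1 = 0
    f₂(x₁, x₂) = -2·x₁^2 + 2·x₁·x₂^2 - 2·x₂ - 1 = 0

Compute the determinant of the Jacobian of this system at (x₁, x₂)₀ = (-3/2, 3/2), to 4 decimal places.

J = [[2·x₁·x₂ - x₂ - 4, x₁^2 - x₁ + 2·x₂], [-4·x₁ + 2·x₂^2, 4·x₁·x₂ - 2]].
At the point, J = [[-10.0000, 6.7500], [10.5000, -11.0000]].
det J = 39.1250.

39.1250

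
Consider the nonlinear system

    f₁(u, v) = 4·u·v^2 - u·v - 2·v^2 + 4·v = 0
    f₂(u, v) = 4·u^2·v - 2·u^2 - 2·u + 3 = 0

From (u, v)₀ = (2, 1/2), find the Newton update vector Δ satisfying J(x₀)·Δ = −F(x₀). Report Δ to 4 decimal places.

(-2.0000, -0.1875)

At (2, 1/2): F = (2.5000, -1.0000).
Jacobian J = [[4·v^2 - v, 8·u·v - u - 4·v + 4], [8·u·v - 4·u - 2, 4·u^2]].
At the point, J = [[0.5000, 8.0000], [-2.0000, 16.0000]] (det J = 24.0000).
Solving J·Δ = −F gives Δ = (-2.0000, -0.1875).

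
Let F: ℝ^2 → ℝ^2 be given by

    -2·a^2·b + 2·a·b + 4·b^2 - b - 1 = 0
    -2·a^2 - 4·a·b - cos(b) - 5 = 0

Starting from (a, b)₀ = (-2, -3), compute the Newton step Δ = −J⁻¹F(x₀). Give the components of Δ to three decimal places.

At (-2, -3): F = (74.000, -36.01001).
Jacobian J = [[-4·a·b + 2·b, -2·a^2 + 2·a + 8·b - 1], [-4·a - 4·b, -4·a + sin(b)]].
At the point, J = [[-30.000, -37.000], [20.000, 7.85888]] (det J = 504.23360).
Solving J·Δ = −F gives Δ = (1.489, 0.793).

(1.489, 0.793)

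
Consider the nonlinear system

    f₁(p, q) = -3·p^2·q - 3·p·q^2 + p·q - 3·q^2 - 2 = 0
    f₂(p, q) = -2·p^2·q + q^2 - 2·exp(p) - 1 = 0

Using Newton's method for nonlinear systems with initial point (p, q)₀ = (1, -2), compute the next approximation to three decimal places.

At (1, -2): F = (-22.000, 1.56344).
Jacobian J = [[-6·p·q - 3·q^2 + q, -3·p^2 - 6·p·q + p - 6·q], [-4·p·q - 2·exp(p), -2·p^2 + 2·q]].
At the point, J = [[-2.000, 22.000], [2.56344, -6.000]] (det J = -44.39560).
Solving J·Δ = −F gives Δ = (2.199, 1.200).
Then the next iterate is (p, q)₁ = (3.199, -0.800).

(3.199, -0.800)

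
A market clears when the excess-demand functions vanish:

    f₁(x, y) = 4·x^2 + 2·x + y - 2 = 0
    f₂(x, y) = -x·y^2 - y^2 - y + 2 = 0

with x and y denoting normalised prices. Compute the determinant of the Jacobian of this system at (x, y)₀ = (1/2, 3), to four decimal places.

-51.0000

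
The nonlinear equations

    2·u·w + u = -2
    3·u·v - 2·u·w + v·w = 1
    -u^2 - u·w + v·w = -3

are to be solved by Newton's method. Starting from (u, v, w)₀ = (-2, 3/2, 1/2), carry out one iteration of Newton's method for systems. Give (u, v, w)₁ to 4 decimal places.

(-1.6719, 0.0547, 0.1641)

At (-2, 3/2, 1/2): F = (-2.0000, -7.2500, 0.7500).
Jacobian J = [[2·w + 1, 0, 2·u], [3·v - 2·w, 3·u + w, -2·u + v], [-2·u - w, w, -u + v]].
At the point, J = [[2.0000, 0.0000, -4.0000], [3.5000, -5.5000, 5.5000], [3.5000, 0.5000, 3.5000]] (det J = -128.0000).
Solving J·Δ = −F gives Δ = (0.3281, -1.4453, -0.3359).
Then the next iterate is (u, v, w)₁ = (-1.6719, 0.0547, 0.1641).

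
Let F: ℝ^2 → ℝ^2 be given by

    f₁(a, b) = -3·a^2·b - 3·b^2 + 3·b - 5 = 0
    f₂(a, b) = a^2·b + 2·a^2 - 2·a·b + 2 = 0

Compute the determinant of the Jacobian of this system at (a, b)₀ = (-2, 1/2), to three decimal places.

-84.000

J = [[-6·a·b, -3·a^2 - 6·b + 3], [2·a·b + 4·a - 2·b, a^2 - 2·a]].
At the point, J = [[6.000, -12.000], [-11.000, 8.000]].
det J = -84.000.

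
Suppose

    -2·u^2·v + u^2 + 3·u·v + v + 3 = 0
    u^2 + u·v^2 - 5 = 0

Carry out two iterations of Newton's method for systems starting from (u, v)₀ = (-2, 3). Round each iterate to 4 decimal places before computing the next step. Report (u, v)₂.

At (-2, 3): F = (-32.0000, -19.0000).
Jacobian J = [[-4·u·v + 2·u + 3·v, -2·u^2 + 3·u + 1], [2·u + v^2, 2·u·v]].
At the point, J = [[29.0000, -13.0000], [5.0000, -12.0000]] (det J = -283.0000).
Solving J·Δ = −F gives Δ = (0.4841, -1.3816).
Then the next iterate is (u, v)₁ = (-1.5159, 1.6184).
Round to (-1.5159, 1.6184) and repeat: F = (-7.881659, -6.672521), J = [[11.636730, -8.143606], [-0.412581, -4.906665]].
Δ = (-0.2591, -1.3381), so (u, v)₂ = (-1.7750, 0.2803).

(-1.7750, 0.2803)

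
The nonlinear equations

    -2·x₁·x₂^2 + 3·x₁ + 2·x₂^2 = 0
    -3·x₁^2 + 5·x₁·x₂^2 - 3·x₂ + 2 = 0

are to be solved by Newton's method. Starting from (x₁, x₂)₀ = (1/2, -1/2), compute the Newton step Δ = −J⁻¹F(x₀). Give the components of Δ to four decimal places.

At (1/2, -1/2): F = (1.7500, 3.3750).
Jacobian J = [[-2·x₂^2 + 3, -4·x₁·x₂ + 4·x₂], [-6·x₁ + 5·x₂^2, 10·x₁·x₂ - 3]].
At the point, J = [[2.5000, -1.0000], [-1.7500, -5.5000]] (det J = -15.5000).
Solving J·Δ = −F gives Δ = (-0.4032, 0.7419).

(-0.4032, 0.7419)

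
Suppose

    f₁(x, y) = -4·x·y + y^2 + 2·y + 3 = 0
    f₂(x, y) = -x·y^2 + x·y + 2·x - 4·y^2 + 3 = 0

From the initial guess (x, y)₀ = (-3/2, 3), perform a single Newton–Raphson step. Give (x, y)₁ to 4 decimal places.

(-0.6496, 1.1575)

At (-3/2, 3): F = (36.0000, -27.0000).
Jacobian J = [[-4·y, -4·x + 2·y + 2], [-y^2 + y + 2, -2·x·y + x - 8·y]].
At the point, J = [[-12.0000, 14.0000], [-4.0000, -16.5000]] (det J = 254.0000).
Solving J·Δ = −F gives Δ = (0.8504, -1.8425).
Then the next iterate is (x, y)₁ = (-0.6496, 1.1575).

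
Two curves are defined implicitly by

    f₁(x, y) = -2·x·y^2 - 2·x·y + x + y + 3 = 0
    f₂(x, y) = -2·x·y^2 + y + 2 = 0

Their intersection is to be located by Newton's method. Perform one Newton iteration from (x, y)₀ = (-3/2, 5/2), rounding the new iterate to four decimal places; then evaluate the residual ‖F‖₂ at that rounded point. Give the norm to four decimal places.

At (-3/2, 5/2): F = (30.2500, 23.2500).
Jacobian J = [[-2·y^2 - 2·y + 1, -4·x·y - 2·x + 1], [-2·y^2, -4·x·y + 1]].
At the point, J = [[-16.5000, 19.0000], [-12.5000, 16.0000]] (det J = -26.5000).
Solving J·Δ = −F gives Δ = (1.5943, -0.2075).
Then the next iterate is (x, y)₁ = (0.0943, 2.2925).
Re-evaluating at (0.0943, 2.2925): F = (3.963237, 3.301302), so ‖F‖₂ = 5.1581.

5.1581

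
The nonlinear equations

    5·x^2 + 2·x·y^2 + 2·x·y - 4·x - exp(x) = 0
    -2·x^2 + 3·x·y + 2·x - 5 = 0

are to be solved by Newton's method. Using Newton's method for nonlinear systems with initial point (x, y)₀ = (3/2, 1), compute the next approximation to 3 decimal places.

(0.640, 1.253)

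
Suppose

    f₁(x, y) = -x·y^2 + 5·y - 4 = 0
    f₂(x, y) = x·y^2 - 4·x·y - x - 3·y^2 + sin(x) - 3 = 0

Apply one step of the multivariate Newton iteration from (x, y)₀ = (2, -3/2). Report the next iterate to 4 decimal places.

(2.2776, 0.0113)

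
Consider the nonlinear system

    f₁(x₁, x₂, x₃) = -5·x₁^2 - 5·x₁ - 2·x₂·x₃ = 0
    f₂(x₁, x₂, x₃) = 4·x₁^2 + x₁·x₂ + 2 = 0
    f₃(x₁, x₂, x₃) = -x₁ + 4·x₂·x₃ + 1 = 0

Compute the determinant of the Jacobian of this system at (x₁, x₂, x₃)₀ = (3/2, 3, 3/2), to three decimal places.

J = [[-10·x₁ - 5, -2·x₃, -2·x₂], [8·x₁ + x₂, x₁, 0], [-1, 4·x₃, 4·x₂]].
At the point, J = [[-20.000, -3.000, -6.000], [15.000, 1.500, 0.000], [-1.000, 6.000, 12.000]].
det J = -369.000.

-369.000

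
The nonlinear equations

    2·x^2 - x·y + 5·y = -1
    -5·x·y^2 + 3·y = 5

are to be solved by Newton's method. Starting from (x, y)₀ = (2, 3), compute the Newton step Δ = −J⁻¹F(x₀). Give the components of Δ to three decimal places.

(-5.120, 2.533)

At (2, 3): F = (18.000, -86.000).
Jacobian J = [[4·x - y, -x + 5], [-5·y^2, -10·x·y + 3]].
At the point, J = [[5.000, 3.000], [-45.000, -57.000]] (det J = -150.000).
Solving J·Δ = −F gives Δ = (-5.120, 2.533).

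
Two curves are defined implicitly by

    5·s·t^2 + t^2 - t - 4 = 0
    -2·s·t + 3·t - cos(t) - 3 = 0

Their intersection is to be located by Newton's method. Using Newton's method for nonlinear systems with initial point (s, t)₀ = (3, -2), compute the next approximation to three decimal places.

(3.112, -1.012)

At (3, -2): F = (62.000, 3.41615).
Jacobian J = [[5·t^2, 10·s·t + 2·t - 1], [-2·t, -2·s + sin(t) + 3]].
At the point, J = [[20.000, -65.000], [4.000, -3.90930]] (det J = 181.81405).
Solving J·Δ = −F gives Δ = (0.112, 0.988).
Then the next iterate is (s, t)₁ = (3.112, -1.012).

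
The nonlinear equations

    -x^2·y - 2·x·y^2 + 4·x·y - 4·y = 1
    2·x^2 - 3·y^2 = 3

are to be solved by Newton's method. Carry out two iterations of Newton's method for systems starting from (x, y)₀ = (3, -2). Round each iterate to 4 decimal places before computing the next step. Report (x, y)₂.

(1.4109, -0.6532)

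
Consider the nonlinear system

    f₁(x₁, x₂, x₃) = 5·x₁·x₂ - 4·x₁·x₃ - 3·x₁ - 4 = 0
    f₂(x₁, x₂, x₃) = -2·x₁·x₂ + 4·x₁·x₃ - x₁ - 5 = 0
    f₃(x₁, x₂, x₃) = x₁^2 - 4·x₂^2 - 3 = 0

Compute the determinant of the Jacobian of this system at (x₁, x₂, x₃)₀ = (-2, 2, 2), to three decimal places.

J = [[5·x₂ - 4·x₃ - 3, 5·x₁, -4·x₁], [-2·x₂ + 4·x₃ - 1, -2·x₁, 4·x₁], [2·x₁, -8·x₂, 0]].
At the point, J = [[-1.000, -10.000, 8.000], [3.000, 4.000, -8.000], [-4.000, -16.000, 0.000]].
det J = -448.000.

-448.000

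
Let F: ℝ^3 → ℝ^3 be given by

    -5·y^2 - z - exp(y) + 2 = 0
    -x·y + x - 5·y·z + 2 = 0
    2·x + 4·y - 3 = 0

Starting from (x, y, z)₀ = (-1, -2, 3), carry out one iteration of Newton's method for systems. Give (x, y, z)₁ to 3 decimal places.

(3.677, -1.088, -0.027)

At (-1, -2, 3): F = (-21.13534, 29.000, -13.000).
Jacobian J = [[0, -10·y - exp(y), -1], [-y + 1, -x - 5·z, -5·y], [2, 4, 0]].
At the point, J = [[0.000, 19.86466, -1.000], [3.000, -14.000, 10.000], [2.000, 4.000, 0.000]] (det J = 357.29329).
Solving J·Δ = −F gives Δ = (4.677, 0.912, -3.027).
Then the next iterate is (x, y, z)₁ = (3.677, -1.088, -0.027).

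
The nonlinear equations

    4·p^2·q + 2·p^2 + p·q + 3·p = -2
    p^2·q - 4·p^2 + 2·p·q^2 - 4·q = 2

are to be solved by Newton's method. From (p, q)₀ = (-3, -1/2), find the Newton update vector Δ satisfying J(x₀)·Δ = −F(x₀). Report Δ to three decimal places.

(1.506, 0.053)

At (-3, -1/2): F = (-5.500, -42.000).
Jacobian J = [[8·p·q + 4·p + q + 3, 4·p^2 + p], [2·p·q - 8·p + 2·q^2, p^2 + 4·p·q - 4]].
At the point, J = [[2.500, 33.000], [27.500, 11.000]] (det J = -880.000).
Solving J·Δ = −F gives Δ = (1.506, 0.053).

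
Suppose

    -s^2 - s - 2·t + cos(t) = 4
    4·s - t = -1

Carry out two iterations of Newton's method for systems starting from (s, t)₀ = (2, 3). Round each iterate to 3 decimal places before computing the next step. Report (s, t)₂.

(-0.547, -1.187)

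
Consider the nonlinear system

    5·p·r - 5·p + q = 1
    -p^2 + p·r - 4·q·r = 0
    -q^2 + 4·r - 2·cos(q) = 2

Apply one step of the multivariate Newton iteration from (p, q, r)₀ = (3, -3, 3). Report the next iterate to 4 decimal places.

At (3, -3, 3): F = (26.0000, 36.0000, 2.979985).
Jacobian J = [[5·r - 5, 1, 5·p], [-2·p + r, -4·r, p - 4·q], [0, -2·q + 2·sin(q), 4]].
At the point, J = [[10.0000, 1.0000, 15.0000], [-3.0000, -12.0000, 15.0000], [0.0000, 5.717760, 4.0000]] (det J = -1582.963197).
Solving J·Δ = −F gives Δ = (0.0295, 0.7397, -1.8023).
Then the next iterate is (p, q, r)₁ = (3.0295, -2.2603, 1.1977).

(3.0295, -2.2603, 1.1977)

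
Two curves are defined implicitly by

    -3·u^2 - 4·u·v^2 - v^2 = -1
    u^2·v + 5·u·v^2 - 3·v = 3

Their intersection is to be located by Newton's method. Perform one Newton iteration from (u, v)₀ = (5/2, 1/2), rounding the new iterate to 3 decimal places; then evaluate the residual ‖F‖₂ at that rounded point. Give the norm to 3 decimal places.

5.394

At (5/2, 1/2): F = (-20.500, 1.750).
Jacobian J = [[-6·u - 4·v^2, -8·u·v - 2·v], [2·u·v + 5·v^2, u^2 + 10·u·v - 3]].
At the point, J = [[-16.000, -11.000], [3.750, 15.750]] (det J = -210.750).
Solving J·Δ = −F gives Δ = (-1.441, 0.232).
Then the next iterate is (u, v)₁ = (1.059, 0.732).
Re-evaluating at (1.059, 0.732): F = (-5.17002, -1.53789), so ‖F‖₂ = 5.394.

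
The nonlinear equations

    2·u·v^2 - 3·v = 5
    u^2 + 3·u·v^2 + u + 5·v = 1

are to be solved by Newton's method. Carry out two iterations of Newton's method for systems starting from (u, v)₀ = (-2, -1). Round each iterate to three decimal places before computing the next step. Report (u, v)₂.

(9.093, -0.716)

At (-2, -1): F = (-6.000, -10.000).
Jacobian J = [[2·v^2, 4·u·v - 3], [2·u + 3·v^2 + 1, 6·u·v + 5]].
At the point, J = [[2.000, 5.000], [0.000, 17.000]] (det J = 34.000).
Solving J·Δ = −F gives Δ = (1.529, 0.588).
Then the next iterate is (u, v)₁ = (-0.471, -0.412).
Round to (-0.471, -0.412) and repeat: F = (-3.92390, -3.54901), J = [[0.33949, -2.22379], [0.56723, 6.16431]].
Δ = (9.564, -0.304), so (u, v)₂ = (9.093, -0.716).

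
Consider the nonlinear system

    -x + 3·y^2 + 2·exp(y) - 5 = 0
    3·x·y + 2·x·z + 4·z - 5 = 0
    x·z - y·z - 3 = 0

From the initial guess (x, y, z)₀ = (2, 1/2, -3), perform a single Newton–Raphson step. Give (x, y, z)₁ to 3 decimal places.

(1.061, 0.820, -0.518)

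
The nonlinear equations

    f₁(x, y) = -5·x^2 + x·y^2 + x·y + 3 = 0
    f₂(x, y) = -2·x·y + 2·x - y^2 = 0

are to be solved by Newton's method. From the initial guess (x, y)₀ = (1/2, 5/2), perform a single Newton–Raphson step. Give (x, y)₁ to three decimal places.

(-0.500, 1.708)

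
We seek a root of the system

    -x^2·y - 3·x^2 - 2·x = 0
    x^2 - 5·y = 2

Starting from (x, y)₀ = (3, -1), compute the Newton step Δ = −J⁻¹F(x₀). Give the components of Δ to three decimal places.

(-1.839, 0.194)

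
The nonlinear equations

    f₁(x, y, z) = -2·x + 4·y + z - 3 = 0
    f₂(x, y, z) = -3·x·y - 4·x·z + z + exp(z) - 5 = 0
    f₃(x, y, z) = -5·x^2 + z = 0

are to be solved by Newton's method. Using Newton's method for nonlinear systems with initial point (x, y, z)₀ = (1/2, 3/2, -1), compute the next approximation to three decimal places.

At (1/2, 3/2, -1): F = (1.000, -5.88212, -2.250).
Jacobian J = [[-2, 4, 1], [-3·y - 4·z, -3·x, -4·x + exp(z) + 1], [-10·x, 0, 1]].
At the point, J = [[-2.000, 4.000, 1.000], [-0.500, -1.500, -0.63212], [-5.000, 0.000, 1.000]] (det J = 10.14241).
Solving J·Δ = −F gives Δ = (-2.400, 0.988, -9.750).
Then the next iterate is (x, y, z)₁ = (-1.900, 2.488, -10.750).

(-1.900, 2.488, -10.750)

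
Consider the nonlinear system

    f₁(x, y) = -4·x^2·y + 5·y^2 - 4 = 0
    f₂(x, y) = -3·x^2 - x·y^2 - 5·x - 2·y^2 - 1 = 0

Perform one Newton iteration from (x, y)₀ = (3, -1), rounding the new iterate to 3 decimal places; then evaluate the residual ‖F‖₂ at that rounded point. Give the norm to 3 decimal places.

At (3, -1): F = (37.000, -48.000).
Jacobian J = [[-8·x·y, -4·x^2 + 10·y], [-6·x - y^2 - 5, -2·x·y - 4·y]].
At the point, J = [[24.000, -46.000], [-24.000, 10.000]] (det J = -864.000).
Solving J·Δ = −F gives Δ = (-2.127, -0.306).
Then the next iterate is (x, y)₁ = (0.873, -1.306).
Re-evaluating at (0.873, -1.306): F = (8.50954, -12.55168), so ‖F‖₂ = 15.164.

15.164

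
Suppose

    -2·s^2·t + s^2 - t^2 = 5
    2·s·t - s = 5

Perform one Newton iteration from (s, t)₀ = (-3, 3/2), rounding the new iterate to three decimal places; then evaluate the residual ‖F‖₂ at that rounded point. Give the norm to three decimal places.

104.141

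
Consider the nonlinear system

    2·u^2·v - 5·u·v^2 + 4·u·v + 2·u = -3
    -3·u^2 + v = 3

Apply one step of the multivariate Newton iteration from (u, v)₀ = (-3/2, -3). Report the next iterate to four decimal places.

(-0.1347, -2.5380)

At (-3/2, -3): F = (72.0000, -12.7500).
Jacobian J = [[4·u·v - 5·v^2 + 4·v + 2, 2·u^2 - 10·u·v + 4·u], [-6·u, 1]].
At the point, J = [[-37.0000, -46.5000], [9.0000, 1.0000]] (det J = 381.5000).
Solving J·Δ = −F gives Δ = (1.3653, 0.4620).
Then the next iterate is (u, v)₁ = (-0.1347, -2.5380).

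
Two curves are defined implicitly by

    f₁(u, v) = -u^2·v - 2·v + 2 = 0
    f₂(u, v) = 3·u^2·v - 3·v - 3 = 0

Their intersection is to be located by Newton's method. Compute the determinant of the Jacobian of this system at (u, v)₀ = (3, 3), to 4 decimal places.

162.0000

J = [[-2·u·v, -u^2 - 2], [6·u·v, 3·u^2 - 3]].
At the point, J = [[-18.0000, -11.0000], [54.0000, 24.0000]].
det J = 162.0000.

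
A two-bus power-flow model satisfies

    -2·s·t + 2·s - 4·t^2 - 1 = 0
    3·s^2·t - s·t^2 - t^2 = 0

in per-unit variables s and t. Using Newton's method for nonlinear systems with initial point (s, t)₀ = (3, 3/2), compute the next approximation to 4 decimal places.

At (3, 3/2): F = (-13.0000, 31.5000).
Jacobian J = [[-2·t + 2, -2·s - 8·t], [6·s·t - t^2, 3·s^2 - 2·s·t - 2·t]].
At the point, J = [[-1.0000, -18.0000], [24.7500, 15.0000]] (det J = 430.5000).
Solving J·Δ = −F gives Δ = (-0.8641, -0.6742).
Then the next iterate is (s, t)₁ = (2.1359, 0.8258).

(2.1359, 0.8258)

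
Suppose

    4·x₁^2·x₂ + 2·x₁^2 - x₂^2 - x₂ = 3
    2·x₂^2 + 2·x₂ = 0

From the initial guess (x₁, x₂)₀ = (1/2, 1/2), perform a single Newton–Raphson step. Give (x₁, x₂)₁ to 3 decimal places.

At (1/2, 1/2): F = (-2.750, 1.500).
Jacobian J = [[8·x₁·x₂ + 4·x₁, 4·x₁^2 - 2·x₂ - 1], [0, 4·x₂ + 2]].
At the point, J = [[4.000, -1.000], [0.000, 4.000]] (det J = 16.000).
Solving J·Δ = −F gives Δ = (0.594, -0.375).
Then the next iterate is (x₁, x₂)₁ = (1.094, 0.125).

(1.094, 0.125)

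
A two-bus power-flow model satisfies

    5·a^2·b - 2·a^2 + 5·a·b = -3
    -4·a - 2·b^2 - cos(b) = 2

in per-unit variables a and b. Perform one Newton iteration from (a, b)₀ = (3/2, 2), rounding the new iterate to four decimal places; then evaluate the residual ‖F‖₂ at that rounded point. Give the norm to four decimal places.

At (3/2, 2): F = (36.0000, -15.583853).
Jacobian J = [[10·a·b - 4·a + 5·b, 5·a^2 + 5·a], [-4, -4·b + sin(b)]].
At the point, J = [[34.0000, 18.7500], [-4.0000, -7.090703]] (det J = -166.083887).
Solving J·Δ = −F gives Δ = (0.2224, -2.3232).
Then the next iterate is (a, b)₁ = (1.7224, -0.3232).
Re-evaluating at (1.7224, -0.3232): F = (-10.510847, -10.046740), so ‖F‖₂ = 14.5401.

14.5401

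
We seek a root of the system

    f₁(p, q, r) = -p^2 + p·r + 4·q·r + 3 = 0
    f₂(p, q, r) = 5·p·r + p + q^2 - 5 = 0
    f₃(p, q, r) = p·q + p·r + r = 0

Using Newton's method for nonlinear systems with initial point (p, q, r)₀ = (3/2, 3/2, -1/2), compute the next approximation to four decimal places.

(-0.7051, 2.7821, -0.7872)

At (3/2, 3/2, -1/2): F = (-3.0000, -5.0000, 1.0000).
Jacobian J = [[-2·p + r, 4·r, p + 4·q], [5·r + 1, 2·q, 5·p], [q + r, p, p + 1]].
At the point, J = [[-3.5000, -2.0000, 7.5000], [-1.5000, 3.0000, 7.5000], [1.0000, 1.5000, 2.5000]] (det J = -48.7500).
Solving J·Δ = −F gives Δ = (-2.2051, 1.2821, -0.2872).
Then the next iterate is (p, q, r)₁ = (-0.7051, 2.7821, -0.7872).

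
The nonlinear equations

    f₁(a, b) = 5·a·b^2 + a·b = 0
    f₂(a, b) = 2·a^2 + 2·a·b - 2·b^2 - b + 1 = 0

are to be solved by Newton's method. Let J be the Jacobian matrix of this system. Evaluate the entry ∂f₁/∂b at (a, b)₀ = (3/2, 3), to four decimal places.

46.5000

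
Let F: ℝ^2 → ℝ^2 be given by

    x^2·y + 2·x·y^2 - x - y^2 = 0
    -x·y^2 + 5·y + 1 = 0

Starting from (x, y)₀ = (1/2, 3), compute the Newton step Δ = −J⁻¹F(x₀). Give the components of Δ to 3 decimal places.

At (1/2, 3): F = (0.250, 11.500).
Jacobian J = [[2·x·y + 2·y^2 - 1, x^2 + 4·x·y - 2·y], [-y^2, -2·x·y + 5]].
At the point, J = [[20.000, 0.250], [-9.000, 2.000]] (det J = 42.250).
Solving J·Δ = −F gives Δ = (0.056, -5.497).

(0.056, -5.497)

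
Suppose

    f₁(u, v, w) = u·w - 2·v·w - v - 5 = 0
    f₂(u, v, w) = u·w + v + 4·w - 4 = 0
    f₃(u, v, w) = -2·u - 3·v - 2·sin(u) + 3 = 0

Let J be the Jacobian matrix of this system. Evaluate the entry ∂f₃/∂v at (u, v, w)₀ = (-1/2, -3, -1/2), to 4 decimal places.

-3.0000

∂f₃/∂v = -3.
At (-1/2, -3, -1/2) this is -3.0000.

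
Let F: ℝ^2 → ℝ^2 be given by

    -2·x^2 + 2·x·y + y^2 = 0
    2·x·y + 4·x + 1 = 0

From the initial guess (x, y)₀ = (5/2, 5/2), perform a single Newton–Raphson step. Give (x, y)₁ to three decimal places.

(0.728, 0.989)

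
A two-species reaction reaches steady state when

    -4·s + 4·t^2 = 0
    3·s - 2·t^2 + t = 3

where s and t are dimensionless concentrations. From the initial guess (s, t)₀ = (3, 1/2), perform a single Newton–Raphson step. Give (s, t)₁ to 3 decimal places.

(1.375, 1.625)

At (3, 1/2): F = (-11.000, 6.000).
Jacobian J = [[-4, 8·t], [3, -4·t + 1]].
At the point, J = [[-4.000, 4.000], [3.000, -1.000]] (det J = -8.000).
Solving J·Δ = −F gives Δ = (-1.625, 1.125).
Then the next iterate is (s, t)₁ = (1.375, 1.625).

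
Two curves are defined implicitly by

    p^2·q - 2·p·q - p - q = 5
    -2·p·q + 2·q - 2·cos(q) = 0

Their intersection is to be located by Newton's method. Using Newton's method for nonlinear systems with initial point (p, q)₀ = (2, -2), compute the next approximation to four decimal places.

At (2, -2): F = (-5.0000, 4.832294).
Jacobian J = [[2·p·q - 2·q - 1, p^2 - 2·p - 1], [-2·q, -2·p + 2·sin(q) + 2]].
At the point, J = [[-5.0000, -1.0000], [4.0000, -3.818595]] (det J = 23.092974).
Solving J·Δ = −F gives Δ = (-1.0360, 0.1802).
Then the next iterate is (p, q)₁ = (0.9640, -1.8198).

(0.9640, -1.8198)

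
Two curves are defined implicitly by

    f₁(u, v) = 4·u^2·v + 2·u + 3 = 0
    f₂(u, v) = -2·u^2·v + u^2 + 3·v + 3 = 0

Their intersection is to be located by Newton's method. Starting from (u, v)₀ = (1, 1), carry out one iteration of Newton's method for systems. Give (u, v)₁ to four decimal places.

At (1, 1): F = (9.0000, 5.0000).
Jacobian J = [[8·u·v + 2, 4·u^2], [-4·u·v + 2·u, -2·u^2 + 3]].
At the point, J = [[10.0000, 4.0000], [-2.0000, 1.0000]] (det J = 18.0000).
Solving J·Δ = −F gives Δ = (0.6111, -3.7778).
Then the next iterate is (u, v)₁ = (1.6111, -2.7778).

(1.6111, -2.7778)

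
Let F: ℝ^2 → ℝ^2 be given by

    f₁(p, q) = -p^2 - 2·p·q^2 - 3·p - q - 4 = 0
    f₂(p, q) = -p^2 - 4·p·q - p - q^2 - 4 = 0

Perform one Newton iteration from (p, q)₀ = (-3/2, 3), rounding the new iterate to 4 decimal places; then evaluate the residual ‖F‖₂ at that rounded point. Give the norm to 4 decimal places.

5.8107

At (-3/2, 3): F = (22.2500, 4.2500).
Jacobian J = [[-2·p - 2·q^2 - 3, -4·p·q - 1], [-2·p - 4·q - 1, -4·p - 2·q]].
At the point, J = [[-18.0000, 17.0000], [-10.0000, 0.0000]] (det J = 170.0000).
Solving J·Δ = −F gives Δ = (0.4250, -0.8588).
Then the next iterate is (p, q)₁ = (-1.0750, 2.1412).
Re-evaluating at (-1.0750, 2.1412): F = (5.785360, 0.541798), so ‖F‖₂ = 5.8107.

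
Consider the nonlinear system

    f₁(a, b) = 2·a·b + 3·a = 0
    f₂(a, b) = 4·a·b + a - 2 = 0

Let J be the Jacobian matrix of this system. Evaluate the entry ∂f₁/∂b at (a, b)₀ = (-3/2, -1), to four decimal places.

∂f₁/∂b = 2·a.
At (-3/2, -1) this is -3.0000.

-3.0000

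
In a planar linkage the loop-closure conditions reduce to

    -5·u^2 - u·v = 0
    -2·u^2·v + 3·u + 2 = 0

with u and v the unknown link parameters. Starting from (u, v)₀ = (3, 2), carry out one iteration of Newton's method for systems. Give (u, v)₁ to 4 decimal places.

At (3, 2): F = (-51.0000, -25.0000).
Jacobian J = [[-10·u - v, -u], [-4·u·v + 3, -2·u^2]].
At the point, J = [[-32.0000, -3.0000], [-21.0000, -18.0000]] (det J = 513.0000).
Solving J·Δ = −F gives Δ = (-1.6433, 0.5283).
Then the next iterate is (u, v)₁ = (1.3567, 2.5283).

(1.3567, 2.5283)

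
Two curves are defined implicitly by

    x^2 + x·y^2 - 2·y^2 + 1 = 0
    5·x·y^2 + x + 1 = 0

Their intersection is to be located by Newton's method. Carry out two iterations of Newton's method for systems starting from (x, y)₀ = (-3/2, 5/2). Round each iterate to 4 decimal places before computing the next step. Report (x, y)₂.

At (-3/2, 5/2): F = (-18.6250, -47.3750).
Jacobian J = [[2·x + y^2, 2·x·y - 4·y], [5·y^2 + 1, 10·x·y]].
At the point, J = [[3.2500, -17.5000], [32.2500, -37.5000]] (det J = 442.5000).
Solving J·Δ = −F gives Δ = (0.2952, -1.0095).
Then the next iterate is (x, y)₁ = (-1.2048, 1.4905).
Round to (-1.2048, 1.4905) and repeat: F = (-4.668209, -13.587660), J = [[-0.188010, -9.553509], [12.107951, -17.957544]].
Δ = (0.3862, -0.4962), so (x, y)₂ = (-0.8186, 0.9943).

(-0.8186, 0.9943)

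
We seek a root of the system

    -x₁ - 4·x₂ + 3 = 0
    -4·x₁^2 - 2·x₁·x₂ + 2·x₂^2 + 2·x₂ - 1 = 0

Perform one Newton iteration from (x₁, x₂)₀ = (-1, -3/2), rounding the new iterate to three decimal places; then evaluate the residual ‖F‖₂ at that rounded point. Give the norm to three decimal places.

1.625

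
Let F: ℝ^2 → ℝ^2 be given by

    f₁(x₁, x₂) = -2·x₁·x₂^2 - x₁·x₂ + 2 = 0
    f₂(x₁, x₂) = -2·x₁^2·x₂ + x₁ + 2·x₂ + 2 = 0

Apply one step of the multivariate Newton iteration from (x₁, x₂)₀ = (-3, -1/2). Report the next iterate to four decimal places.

(-3.7333, 0.1667)

At (-3, -1/2): F = (2.0000, 7.0000).
Jacobian J = [[-2·x₂^2 - x₂, -4·x₁·x₂ - x₁], [-4·x₁·x₂ + 1, -2·x₁^2 + 2]].
At the point, J = [[0.0000, -3.0000], [-5.0000, -16.0000]] (det J = -15.0000).
Solving J·Δ = −F gives Δ = (-0.7333, 0.6667).
Then the next iterate is (x₁, x₂)₁ = (-3.7333, 0.1667).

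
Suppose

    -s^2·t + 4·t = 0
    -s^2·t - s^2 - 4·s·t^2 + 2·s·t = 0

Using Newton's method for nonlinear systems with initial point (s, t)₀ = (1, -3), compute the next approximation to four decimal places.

At (1, -3): F = (-9.0000, -40.0000).
Jacobian J = [[-2·s·t, -s^2 + 4], [-2·s·t - 2·s - 4·t^2 + 2·t, -s^2 - 8·s·t + 2·s]].
At the point, J = [[6.0000, 3.0000], [-38.0000, 25.0000]] (det J = 264.0000).
Solving J·Δ = −F gives Δ = (0.3977, 2.2045).
Then the next iterate is (s, t)₁ = (1.3977, -0.7955).

(1.3977, -0.7955)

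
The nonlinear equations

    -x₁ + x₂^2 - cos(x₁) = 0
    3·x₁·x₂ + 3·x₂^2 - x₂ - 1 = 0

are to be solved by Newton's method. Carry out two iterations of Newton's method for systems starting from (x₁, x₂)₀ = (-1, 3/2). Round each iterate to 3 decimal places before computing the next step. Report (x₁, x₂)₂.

(-0.199, 0.896)

At (-1, 3/2): F = (2.70970, -0.250).
Jacobian J = [[sin(x₁) - 1, 2·x₂], [3·x₂, 3·x₁ + 6·x₂ - 1]].
At the point, J = [[-1.84147, 3.000], [4.500, 5.000]] (det J = -22.70735).
Solving J·Δ = −F gives Δ = (0.630, -0.517).
Then the next iterate is (x₁, x₂)₁ = (-0.370, 0.983).
Round to (-0.370, 0.983) and repeat: F = (0.40396, -0.17526), J = [[-1.36162, 1.966], [2.949, 3.788]].
Δ = (0.171, -0.087), so (x₁, x₂)₂ = (-0.199, 0.896).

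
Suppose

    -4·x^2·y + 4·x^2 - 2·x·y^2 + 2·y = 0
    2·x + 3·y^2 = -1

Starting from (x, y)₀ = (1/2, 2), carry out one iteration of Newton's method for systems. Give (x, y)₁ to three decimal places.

(0.717, 0.797)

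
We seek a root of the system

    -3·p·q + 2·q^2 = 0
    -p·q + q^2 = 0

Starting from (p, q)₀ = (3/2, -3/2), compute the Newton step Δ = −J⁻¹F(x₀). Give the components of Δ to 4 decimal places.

(-0.7500, 0.7500)

At (3/2, -3/2): F = (11.2500, 4.5000).
Jacobian J = [[-3·q, -3·p + 4·q], [-q, -p + 2·q]].
At the point, J = [[4.5000, -10.5000], [1.5000, -4.5000]] (det J = -4.5000).
Solving J·Δ = −F gives Δ = (-0.7500, 0.7500).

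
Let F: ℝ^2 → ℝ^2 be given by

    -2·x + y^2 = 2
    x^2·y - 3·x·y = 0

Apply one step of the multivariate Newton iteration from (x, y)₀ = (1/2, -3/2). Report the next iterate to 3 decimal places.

At (1/2, -3/2): F = (-0.750, 1.875).
Jacobian J = [[-2, 2·y], [2·x·y - 3·y, x^2 - 3·x]].
At the point, J = [[-2.000, -3.000], [3.000, -1.250]] (det J = 11.500).
Solving J·Δ = −F gives Δ = (-0.571, 0.130).
Then the next iterate is (x, y)₁ = (-0.071, -1.370).

(-0.071, -1.370)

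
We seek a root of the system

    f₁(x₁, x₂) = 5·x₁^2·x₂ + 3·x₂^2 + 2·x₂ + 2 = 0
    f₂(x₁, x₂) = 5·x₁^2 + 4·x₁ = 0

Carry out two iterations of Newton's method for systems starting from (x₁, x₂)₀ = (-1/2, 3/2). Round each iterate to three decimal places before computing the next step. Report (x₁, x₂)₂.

At (-1/2, 3/2): F = (13.625, -0.750).
Jacobian J = [[10·x₁·x₂, 5·x₁^2 + 6·x₂ + 2], [10·x₁ + 4, 0]].
At the point, J = [[-7.500, 12.250], [-1.000, 0.000]] (det J = 12.250).
Solving J·Δ = −F gives Δ = (-0.750, -1.571).
Then the next iterate is (x₁, x₂)₁ = (-1.250, -0.071).
Round to (-1.250, -0.071) and repeat: F = (1.31844, 2.81250), J = [[0.88750, 9.38650], [-8.500, 0.000]].
Δ = (0.331, -0.172), so (x₁, x₂)₂ = (-0.919, -0.243).

(-0.919, -0.243)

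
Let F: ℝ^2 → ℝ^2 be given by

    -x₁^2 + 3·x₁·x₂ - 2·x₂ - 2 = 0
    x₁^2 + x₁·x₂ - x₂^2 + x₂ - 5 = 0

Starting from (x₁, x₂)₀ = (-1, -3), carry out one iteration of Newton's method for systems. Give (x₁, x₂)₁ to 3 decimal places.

(-0.896, -0.746)

At (-1, -3): F = (12.000, -13.000).
Jacobian J = [[-2·x₁ + 3·x₂, 3·x₁ - 2], [2·x₁ + x₂, x₁ - 2·x₂ + 1]].
At the point, J = [[-7.000, -5.000], [-5.000, 6.000]] (det J = -67.000).
Solving J·Δ = −F gives Δ = (0.104, 2.254).
Then the next iterate is (x₁, x₂)₁ = (-0.896, -0.746).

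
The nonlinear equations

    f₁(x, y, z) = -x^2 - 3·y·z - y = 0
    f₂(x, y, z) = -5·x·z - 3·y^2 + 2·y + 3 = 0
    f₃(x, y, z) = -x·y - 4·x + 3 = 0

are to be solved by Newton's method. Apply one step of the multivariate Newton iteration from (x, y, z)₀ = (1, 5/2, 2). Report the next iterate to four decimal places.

(0.5440, 1.9643, 0.1549)

At (1, 5/2, 2): F = (-18.5000, -20.7500, -3.5000).
Jacobian J = [[-2·x, -3·z - 1, -3·y], [-5·z, -6·y + 2, -5·x], [-y - 4, -x, 0]].
At the point, J = [[-2.0000, -7.0000, -7.5000], [-10.0000, -13.0000, -5.0000], [-6.5000, -1.0000, 0.0000]] (det J = 341.2500).
Solving J·Δ = −F gives Δ = (-0.4560, -0.5357, -1.8451).
Then the next iterate is (x, y, z)₁ = (0.5440, 1.9643, 0.1549).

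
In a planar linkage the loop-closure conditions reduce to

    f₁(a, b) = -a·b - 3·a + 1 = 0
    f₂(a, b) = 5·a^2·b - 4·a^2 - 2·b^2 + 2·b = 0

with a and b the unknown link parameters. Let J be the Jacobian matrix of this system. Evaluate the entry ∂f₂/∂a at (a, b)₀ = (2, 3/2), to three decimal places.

14.000

∂f₂/∂a = 10·a·b - 8·a.
At (2, 3/2) this is 14.000.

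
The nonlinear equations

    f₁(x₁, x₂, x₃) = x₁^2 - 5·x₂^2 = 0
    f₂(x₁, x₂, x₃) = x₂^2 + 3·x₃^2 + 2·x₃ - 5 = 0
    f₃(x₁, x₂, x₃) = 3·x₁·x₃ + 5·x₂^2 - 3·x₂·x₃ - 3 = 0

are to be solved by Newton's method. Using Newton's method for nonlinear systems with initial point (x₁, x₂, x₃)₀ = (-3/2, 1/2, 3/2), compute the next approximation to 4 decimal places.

(0.5176, -0.5106, 1.1373)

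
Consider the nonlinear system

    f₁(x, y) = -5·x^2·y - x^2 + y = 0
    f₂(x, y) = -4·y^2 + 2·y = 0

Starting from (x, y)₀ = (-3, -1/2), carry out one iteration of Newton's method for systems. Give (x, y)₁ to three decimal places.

At (-3, -1/2): F = (13.000, -2.000).
Jacobian J = [[-10·x·y - 2·x, -5·x^2 + 1], [0, -8·y + 2]].
At the point, J = [[-9.000, -44.000], [0.000, 6.000]] (det J = -54.000).
Solving J·Δ = −F gives Δ = (-0.185, 0.333).
Then the next iterate is (x, y)₁ = (-3.185, -0.167).

(-3.185, -0.167)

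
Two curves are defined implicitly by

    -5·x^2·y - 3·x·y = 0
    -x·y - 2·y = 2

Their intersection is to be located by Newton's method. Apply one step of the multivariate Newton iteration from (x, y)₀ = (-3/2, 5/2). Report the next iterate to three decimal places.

At (-3/2, 5/2): F = (-16.875, -3.250).
Jacobian J = [[-10·x·y - 3·y, -5·x^2 - 3·x], [-y, -x - 2]].
At the point, J = [[30.000, -6.750], [-2.500, -0.500]] (det J = -31.875).
Solving J·Δ = −F gives Δ = (-0.424, -4.382).
Then the next iterate is (x, y)₁ = (-1.924, -1.882).

(-1.924, -1.882)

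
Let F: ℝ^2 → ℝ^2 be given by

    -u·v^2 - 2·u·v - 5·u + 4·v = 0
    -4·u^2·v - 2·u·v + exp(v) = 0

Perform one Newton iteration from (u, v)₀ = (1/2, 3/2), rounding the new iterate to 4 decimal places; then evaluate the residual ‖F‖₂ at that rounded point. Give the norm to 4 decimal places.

0.7055

At (1/2, 3/2): F = (0.8750, 1.481689).
Jacobian J = [[-v^2 - 2·v - 5, -2·u·v - 2·u + 4], [-8·u·v - 2·v, -4·u^2 - 2·u + exp(v)]].
At the point, J = [[-10.2500, 1.5000], [-9.0000, 2.481689]] (det J = -11.937313).
Solving J·Δ = −F gives Δ = (-0.0043, -0.6126).
Then the next iterate is (u, v)₁ = (0.4957, 0.8874).
Re-evaluating at (0.4957, 0.8874): F = (-0.199022, 0.676836), so ‖F‖₂ = 0.7055.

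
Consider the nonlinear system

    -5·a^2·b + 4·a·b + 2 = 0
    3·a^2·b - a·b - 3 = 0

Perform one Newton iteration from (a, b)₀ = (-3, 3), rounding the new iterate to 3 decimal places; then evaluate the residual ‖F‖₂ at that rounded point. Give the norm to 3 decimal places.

At (-3, 3): F = (-169.000, 87.000).
Jacobian J = [[-10·a·b + 4·b, -5·a^2 + 4·a], [6·a·b - b, 3·a^2 - a]].
At the point, J = [[102.000, -57.000], [-57.000, 30.000]] (det J = -189.000).
Solving J·Δ = −F gives Δ = (-0.587, -4.016).
Then the next iterate is (a, b)₁ = (-3.587, -1.016).
Re-evaluating at (-3.587, -1.016): F = (81.93974, -45.86169), so ‖F‖₂ = 93.901.

93.901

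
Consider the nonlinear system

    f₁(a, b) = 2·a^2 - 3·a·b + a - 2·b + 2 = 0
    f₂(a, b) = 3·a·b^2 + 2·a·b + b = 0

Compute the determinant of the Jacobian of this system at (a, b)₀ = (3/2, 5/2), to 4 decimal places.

141.1250

J = [[4·a - 3·b + 1, -3·a - 2], [3·b^2 + 2·b, 6·a·b + 2·a + 1]].
At the point, J = [[-0.5000, -6.5000], [23.7500, 26.5000]].
det J = 141.1250.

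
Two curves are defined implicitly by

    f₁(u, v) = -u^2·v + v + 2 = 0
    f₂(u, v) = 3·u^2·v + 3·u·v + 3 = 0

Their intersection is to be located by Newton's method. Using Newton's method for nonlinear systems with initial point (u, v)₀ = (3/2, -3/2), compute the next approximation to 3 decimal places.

(0.567, -1.760)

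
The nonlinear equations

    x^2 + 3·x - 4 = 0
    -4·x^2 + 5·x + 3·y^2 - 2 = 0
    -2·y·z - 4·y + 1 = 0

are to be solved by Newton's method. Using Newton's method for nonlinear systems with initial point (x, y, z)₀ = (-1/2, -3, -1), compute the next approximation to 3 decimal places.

(2.125, -0.493, -1.331)

At (-1/2, -3, -1): F = (-5.250, 21.500, 7.000).
Jacobian J = [[2·x + 3, 0, 0], [-8·x + 5, 6·y, 0], [0, -2·z - 4, -2·y]].
At the point, J = [[2.000, 0.000, 0.000], [9.000, -18.000, 0.000], [0.000, -2.000, 6.000]] (det J = -216.000).
Solving J·Δ = −F gives Δ = (2.625, 2.507, -0.331).
Then the next iterate is (x, y, z)₁ = (2.125, -0.493, -1.331).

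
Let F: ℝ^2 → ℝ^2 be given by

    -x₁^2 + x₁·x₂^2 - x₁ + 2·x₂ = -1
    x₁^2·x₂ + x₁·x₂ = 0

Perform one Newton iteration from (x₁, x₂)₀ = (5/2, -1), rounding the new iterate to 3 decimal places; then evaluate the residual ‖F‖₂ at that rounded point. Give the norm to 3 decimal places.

At (5/2, -1): F = (-7.250, -8.750).
Jacobian J = [[-2·x₁ + x₂^2 - 1, 2·x₁·x₂ + 2], [2·x₁·x₂ + x₂, x₁^2 + x₁]].
At the point, J = [[-5.000, -3.000], [-6.000, 8.750]] (det J = -61.750).
Solving J·Δ = −F gives Δ = (-1.452, 0.004).
Then the next iterate is (x₁, x₂)₁ = (1.048, -0.996).
Re-evaluating at (1.048, -0.996): F = (-2.09867, -2.13772), so ‖F‖₂ = 2.996.

2.996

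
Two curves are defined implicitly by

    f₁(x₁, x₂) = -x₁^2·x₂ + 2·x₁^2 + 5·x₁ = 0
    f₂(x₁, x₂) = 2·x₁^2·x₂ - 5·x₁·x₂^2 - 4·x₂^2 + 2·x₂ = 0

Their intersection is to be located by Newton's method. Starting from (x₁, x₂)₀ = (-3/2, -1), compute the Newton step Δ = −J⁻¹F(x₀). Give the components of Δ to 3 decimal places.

At (-3/2, -1): F = (-0.750, -3.000).
Jacobian J = [[-2·x₁·x₂ + 4·x₁ + 5, -x₁^2], [4·x₁·x₂ - 5·x₂^2, 2·x₁^2 - 10·x₁·x₂ - 8·x₂ + 2]].
At the point, J = [[-4.000, -2.250], [1.000, -0.500]] (det J = 4.250).
Solving J·Δ = −F gives Δ = (1.500, -3.000).

(1.500, -3.000)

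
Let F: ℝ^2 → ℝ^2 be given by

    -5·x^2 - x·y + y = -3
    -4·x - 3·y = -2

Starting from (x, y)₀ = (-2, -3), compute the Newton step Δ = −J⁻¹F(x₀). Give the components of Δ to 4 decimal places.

(0.3684, 5.8421)

At (-2, -3): F = (-26.0000, 19.0000).
Jacobian J = [[-10·x - y, -x + 1], [-4, -3]].
At the point, J = [[23.0000, 3.0000], [-4.0000, -3.0000]] (det J = -57.0000).
Solving J·Δ = −F gives Δ = (0.3684, 5.8421).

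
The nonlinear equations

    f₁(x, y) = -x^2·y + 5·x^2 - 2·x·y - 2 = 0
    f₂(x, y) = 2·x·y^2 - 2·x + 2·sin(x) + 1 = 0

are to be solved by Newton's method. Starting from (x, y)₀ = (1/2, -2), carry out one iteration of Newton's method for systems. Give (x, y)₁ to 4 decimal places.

At (1/2, -2): F = (1.7500, 4.958851).
Jacobian J = [[-2·x·y + 10·x - 2·y, -x^2 - 2·x], [2·y^2 + 2·cos(x) - 2, 4·x·y]].
At the point, J = [[11.0000, -1.2500], [7.755165, -4.0000]] (det J = -34.306044).
Solving J·Δ = −F gives Δ = (-0.0234, 1.1944).
Then the next iterate is (x, y)₁ = (0.4766, -0.8056).

(0.4766, -0.8056)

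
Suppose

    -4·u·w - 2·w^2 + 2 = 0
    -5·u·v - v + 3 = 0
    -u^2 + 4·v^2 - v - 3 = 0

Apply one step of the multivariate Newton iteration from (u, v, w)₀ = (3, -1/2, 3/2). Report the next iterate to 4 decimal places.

(0.9447, -0.1336, 1.0462)

At (3, -1/2, 3/2): F = (-20.5000, 11.0000, -10.5000).
Jacobian J = [[-4·w, 0, -4·u - 4·w], [-5·v, -5·u - 1, 0], [-2·u, 8·v - 1, 0]].
At the point, J = [[-6.0000, 0.0000, -18.0000], [2.5000, -16.0000, 0.0000], [-6.0000, -5.0000, 0.0000]] (det J = 1953.0000).
Solving J·Δ = −F gives Δ = (-2.0553, 0.3664, -0.4538).
Then the next iterate is (u, v, w)₁ = (0.9447, -0.1336, 1.0462).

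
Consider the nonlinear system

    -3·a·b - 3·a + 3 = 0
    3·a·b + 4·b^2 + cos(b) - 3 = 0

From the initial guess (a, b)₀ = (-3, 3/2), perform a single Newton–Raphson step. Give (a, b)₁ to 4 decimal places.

At (-3, 3/2): F = (25.5000, -7.429263).
Jacobian J = [[-3·b - 3, -3·a], [3·b, 3·a + 8·b - sin(b)]].
At the point, J = [[-7.5000, 9.0000], [4.5000, 2.002505]] (det J = -55.518788).
Solving J·Δ = −F gives Δ = (2.1241, -1.0633).
Then the next iterate is (a, b)₁ = (-0.8759, 0.4367).

(-0.8759, 0.4367)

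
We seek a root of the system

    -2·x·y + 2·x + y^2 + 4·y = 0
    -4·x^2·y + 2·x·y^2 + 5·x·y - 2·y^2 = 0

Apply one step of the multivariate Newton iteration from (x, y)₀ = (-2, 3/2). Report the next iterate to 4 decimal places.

(-1.6406, 0.6009)

At (-2, 3/2): F = (10.2500, -52.5000).
Jacobian J = [[-2·y + 2, -2·x + 2·y + 4], [-8·x·y + 2·y^2 + 5·y, -4·x^2 + 4·x·y + 5·x - 4·y]].
At the point, J = [[-1.0000, 11.0000], [36.0000, -44.0000]] (det J = -352.0000).
Solving J·Δ = −F gives Δ = (0.3594, -0.8991).
Then the next iterate is (x, y)₁ = (-1.6406, 0.6009).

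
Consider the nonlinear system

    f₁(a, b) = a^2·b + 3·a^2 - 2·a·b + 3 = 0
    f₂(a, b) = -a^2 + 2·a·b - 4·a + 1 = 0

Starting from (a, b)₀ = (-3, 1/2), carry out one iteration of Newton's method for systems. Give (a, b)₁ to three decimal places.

(-0.241, 2.046)

At (-3, 1/2): F = (37.500, 1.000).
Jacobian J = [[2·a·b + 6·a - 2·b, a^2 - 2·a], [-2·a + 2·b - 4, 2·a]].
At the point, J = [[-22.000, 15.000], [3.000, -6.000]] (det J = 87.000).
Solving J·Δ = −F gives Δ = (2.759, 1.546).
Then the next iterate is (a, b)₁ = (-0.241, 2.046).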